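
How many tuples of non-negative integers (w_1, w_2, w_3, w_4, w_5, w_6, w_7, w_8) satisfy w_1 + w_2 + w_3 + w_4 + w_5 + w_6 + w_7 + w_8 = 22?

Stars and bars with 22 stars and 7 bars:
C(22+8-1, 8-1) = C(29,7).

Final answer: C(29,7) = 1560780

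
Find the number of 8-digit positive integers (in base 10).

The leading digit cannot be 0 (9 options); the other 7 digits can be anything (10 options each).
Total: 9 x 10^7.

Final answer: 90000000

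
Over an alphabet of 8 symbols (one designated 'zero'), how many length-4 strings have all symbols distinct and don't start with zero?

First digit: 7 (nonzero). Second: 7 (not first). Third: 6, etc.
Total: 7 x 7 x 6 x 5.

Final answer: 1470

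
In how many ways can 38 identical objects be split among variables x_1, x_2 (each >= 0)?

Stars and bars with 38 stars and 1 bars:
C(38+2-1, 2-1) = C(39,1).

Final answer: C(39,1) = 39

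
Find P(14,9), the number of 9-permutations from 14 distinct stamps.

P(14,9) = 14!/(14-9)! = 14!/5!.

Final answer: P(14,9) = 726485760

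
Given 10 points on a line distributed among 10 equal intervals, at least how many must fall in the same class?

By pigeonhole with 10 objects and 10 categories: ceiling(10/10).

Final answer: 1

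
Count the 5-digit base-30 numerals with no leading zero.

In base 30, the leading digit has 29 choices (1..29); each of the remaining 4 digits has 30 choices.
Total: 29 x 30^4.

Final answer: 23490000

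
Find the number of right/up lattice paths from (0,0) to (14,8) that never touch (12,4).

Total paths to (14,8): C(22,8) = 319770.
Paths through (12,4): C(16,4) x C(6,4) = 27300.
Avoiding (12,4): 319770 - 27300.

Final answer: 292470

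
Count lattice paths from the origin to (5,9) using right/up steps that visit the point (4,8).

Paths (0,0)->(4,8): C(12,8) = 495.
Paths (4,8)->(5,9): C(2,1) = 2.
By multiplication principle: 495 x 2.

Final answer: 990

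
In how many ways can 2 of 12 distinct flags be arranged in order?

P(12,2) = 12!/(12-2)! = 12!/10!.

Final answer: P(12,2) = 132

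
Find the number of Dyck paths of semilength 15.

Total monotonic paths to (15,15): C(30,15) = 155117520.
Reflecting each bad path at its first crossing gives a bijection with paths to (14,16): C(30,16) = 145422675.
Valid Dyck paths: 155117520 - 145422675.
(Equivalently, C_{15} = C(30,15)/16 = 155117520/16.)

Final answer: C_{15} = 9694845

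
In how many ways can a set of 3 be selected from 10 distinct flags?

C(10,3) = 10!/(3! x 7!).

Final answer: \binom{10}{3} = 120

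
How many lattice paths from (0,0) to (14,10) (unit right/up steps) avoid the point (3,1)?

Total paths to (14,10): C(24,10) = 1961256.
Paths through (3,1): C(4,1) x C(20,9) = 671840.
Avoiding (3,1): 1961256 - 671840.

Final answer: 1289416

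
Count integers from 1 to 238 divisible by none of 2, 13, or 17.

|div by 2|=119, |div by 13|=18, |div by 17|=14.
|div by 2&13|=9, |div by 2&17|=7, |div by 13&17|=1, |div by all|=0.
By inclusion-exclusion, divisible by at least one: 119+18+14-9-7-1+0 = 134.
Not divisible by any: 238 - 134.

Final answer: 104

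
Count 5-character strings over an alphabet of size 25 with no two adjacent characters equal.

Let g(n) count such strings. g(1) = 25, and each valid string of length n-1 extends in 24 ways (any symbol but the last), so g(n) = 24 g(n-1).
Total: g(5) = 25 x 24^4.

Final answer: 25 x 24^{4} = 8294400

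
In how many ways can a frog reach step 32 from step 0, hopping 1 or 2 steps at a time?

Let f(n) be the number of climbs. Removing the last move (1 or 2 steps) gives f(n) = f(n-1) + f(n-2); base cases f(1)=1, f(2)=2.
Iterating the recurrence: f(1)=1, f(2)=2, f(3)=3, f(4)=5, f(5)=8, f(6)=13, f(7)=21, f(8)=34, f(9)=55, f(10)=89, f(11)=144, f(12)=233, f(13)=377, f(14)=610, f(15)=987, f(16)=1597, f(17)=2584, f(18)=4181, f(19)=6765, f(20)=10946, f(21)=17711, f(22)=28657, f(23)=46368, f(24)=75025, f(25)=121393, f(26)=196418, f(27)=317811, f(28)=514229, f(29)=832040, f(30)=1346269, f(31)=2178309, f(32)=3524578.

Final answer: 3524578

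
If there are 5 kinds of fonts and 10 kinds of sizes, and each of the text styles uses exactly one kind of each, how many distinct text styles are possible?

By the multiplication principle: 5 x 10.

Final answer: 50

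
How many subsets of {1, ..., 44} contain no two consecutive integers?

Let a(n) count such subsets of {1, ..., n}. Either n is excluded (a(n-1) ways) or n is included, forcing n-1 out (a(n-2) ways), so a(n) = a(n-1) + a(n-2) with a(1)=2, a(2)=3.
Computing successive values: a(1)=2, a(2)=3, a(3)=5, a(4)=8, a(5)=13, a(6)=21, a(7)=34, a(8)=55, a(9)=89, a(10)=144, a(11)=233, a(12)=377, a(13)=610, a(14)=987, a(15)=1597, a(16)=2584, a(17)=4181, a(18)=6765, a(19)=10946, a(20)=17711, a(21)=28657, a(22)=46368, a(23)=75025, a(24)=121393, a(25)=196418, a(26)=317811, a(27)=514229, a(28)=832040, a(29)=1346269, a(30)=2178309, a(31)=3524578, a(32)=5702887, a(33)=9227465, a(34)=14930352, a(35)=24157817, a(36)=39088169, a(37)=63245986, a(38)=102334155, a(39)=165580141, a(40)=267914296, a(41)=433494437, a(42)=701408733, a(43)=1134903170, a(44)=1836311903.

Final answer: 1836311903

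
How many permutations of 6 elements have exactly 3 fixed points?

Choose which 3 elements are fixed: C(6,3) = 20.
Derange the remaining 3 using D(j) = (j-1)(D(j-1) + D(j-2)), D(0)=1, D(1)=0: D(2)=1, D(3)=2.
Total: 20 x 2.

Final answer: C(6,3) D(3) = 40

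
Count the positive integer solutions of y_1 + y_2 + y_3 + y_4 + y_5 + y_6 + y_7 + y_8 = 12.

Substitute y'_i = y_i - 1 (so y'_i >= 0). Then sum y'_i = 12 - 8 = 4.
Stars and bars: C(4+8-1, 8-1) = C(11,7).

Final answer: C(11,7) = 330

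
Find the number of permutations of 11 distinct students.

The number of ways to arrange 11 distinct objects is 11!.

Final answer: 11! = 39916800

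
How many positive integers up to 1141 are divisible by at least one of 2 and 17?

Multiples of 2: 570. Multiples of 17: 67. Of both (lcm=34): 33.
By inclusion-exclusion: 570 + 67 - 33.

Final answer: 604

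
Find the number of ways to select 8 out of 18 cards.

C(18,8) = 18!/(8! x 10!).

Final answer: \binom{18}{8} = 43758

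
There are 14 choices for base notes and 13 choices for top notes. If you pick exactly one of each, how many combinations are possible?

By the multiplication principle: 14 x 13.

Final answer: 182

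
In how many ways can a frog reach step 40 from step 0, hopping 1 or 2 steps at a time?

Condition on the final move: it is a 1-step (f(n-1) ways to get there) or a 2-step (f(n-2) ways), so f(n) = f(n-1) + f(n-2), with f(1)=1, f(2)=2.
Iterating the recurrence: f(1)=1, f(2)=2, f(3)=3, f(4)=5, f(5)=8, f(6)=13, f(7)=21, f(8)=34, f(9)=55, f(10)=89, f(11)=144, f(12)=233, f(13)=377, f(14)=610, f(15)=987, f(16)=1597, f(17)=2584, f(18)=4181, f(19)=6765, f(20)=10946, f(21)=17711, f(22)=28657, f(23)=46368, f(24)=75025, f(25)=121393, f(26)=196418, f(27)=317811, f(28)=514229, f(29)=832040, f(30)=1346269, f(31)=2178309, f(32)=3524578, f(33)=5702887, f(34)=9227465, f(35)=14930352, f(36)=24157817, f(37)=39088169, f(38)=63245986, f(39)=102334155, f(40)=165580141.

Final answer: 165580141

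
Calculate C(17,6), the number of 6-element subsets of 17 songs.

C(17,6) = 17!/(6! x (17-6)!).

Final answer: C(17,6) = 12376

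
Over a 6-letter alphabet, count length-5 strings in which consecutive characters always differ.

Let g(n) count such strings. g(1) = 6, and each valid string of length n-1 extends in 5 ways (any symbol but the last), so g(n) = 5 g(n-1).
Total: g(5) = 6 x 5^4.

Final answer: 6 x 5^{4} = 3750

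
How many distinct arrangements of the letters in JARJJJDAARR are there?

Letters (A:3, D:1, J:4, R:3). Total letters: 11.
Permutations = 11!/(4! x 3! x 3!).

Final answer: 46200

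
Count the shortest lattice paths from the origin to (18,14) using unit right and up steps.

Each path has 18 right steps and 14 up steps in some order (32 steps total).
Choose which 14 of the 32 steps are up: C(32,14).

Final answer: C(32,14) = 471435600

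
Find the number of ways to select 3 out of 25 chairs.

C(25,3) = 25!/(3! x 22!).

Final answer: \binom{25}{3} = 2300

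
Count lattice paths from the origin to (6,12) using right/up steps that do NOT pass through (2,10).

Total paths to (6,12): C(18,12) = 18564.
Paths through (2,10): C(12,10) x C(6,2) = 990.
Avoiding (2,10): 18564 - 990.

Final answer: 17574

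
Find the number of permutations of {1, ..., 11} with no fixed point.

D(n) = (n-1)(D(n-1) + D(n-2)), D(0)=1, D(1)=0.
Building up: D(2)=1, D(3)=2, D(4)=9, D(5)=44, D(6)=265, D(7)=1854, D(8)=14833, D(9)=133496, D(10)=1334961.
D(11) = 10 x (D(10) + D(9)) = 10 x (1334961 + 133496).

Final answer: D(11) = 14684570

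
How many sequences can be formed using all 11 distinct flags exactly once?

The number of ways to arrange 11 distinct objects is 11!.

Final answer: 11! = 39916800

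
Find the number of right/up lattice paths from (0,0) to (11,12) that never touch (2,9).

Total paths to (11,12): C(23,12) = 1352078.
Paths through (2,9): C(11,9) x C(12,3) = 12100.
Avoiding (2,9): 1352078 - 12100.

Final answer: 1339978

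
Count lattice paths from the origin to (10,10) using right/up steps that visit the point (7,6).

Paths (0,0)->(7,6): C(13,6) = 1716.
Paths (7,6)->(10,10): C(7,4) = 35.
By multiplication principle: 1716 x 35.

Final answer: 60060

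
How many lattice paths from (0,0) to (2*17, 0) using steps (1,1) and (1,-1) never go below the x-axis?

Total monotonic paths to (17,17): C(34,17) = 2333606220.
By the reflection principle, paths that go above the diagonal number C(34,18) = 2203961430.
Valid Dyck paths: 2333606220 - 2203961430.
(These counts are the Catalan numbers.)

Final answer: C_{17} = 129644790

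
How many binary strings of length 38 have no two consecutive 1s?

Classify by the final bit: ...0 gives a(n-1) strings, ...01 gives a(n-2) strings. Thus a(n) = a(n-1) + a(n-2) with a(1)=2, a(2)=3.
Computing successive values: a(1)=2, a(2)=3, a(3)=5, a(4)=8, a(5)=13, a(6)=21, a(7)=34, a(8)=55, a(9)=89, a(10)=144, a(11)=233, a(12)=377, a(13)=610, a(14)=987, a(15)=1597, a(16)=2584, a(17)=4181, a(18)=6765, a(19)=10946, a(20)=17711, a(21)=28657, a(22)=46368, a(23)=75025, a(24)=121393, a(25)=196418, a(26)=317811, a(27)=514229, a(28)=832040, a(29)=1346269, a(30)=2178309, a(31)=3524578, a(32)=5702887, a(33)=9227465, a(34)=14930352, a(35)=24157817, a(36)=39088169, a(37)=63245986, a(38)=102334155.

Final answer: 102334155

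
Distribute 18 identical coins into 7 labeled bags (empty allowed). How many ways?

Stars and bars: C(n+k-1, k-1) = C(24,6).

Final answer: C(24,6) = 134596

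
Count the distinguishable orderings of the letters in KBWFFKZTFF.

Letters (B:1, F:4, K:2, T:1, W:1, Z:1). Total letters: 10.
Permutations = 10!/(4! x 2!).

Final answer: 75600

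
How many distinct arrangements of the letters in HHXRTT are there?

Letters (H:2, R:1, T:2, X:1). Total letters: 6.
Permutations = 6!/(2! x 2!).

Final answer: 180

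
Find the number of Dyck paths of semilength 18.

Total monotonic paths to (18,18): C(36,18) = 9075135300.
Paths that cross above y=x (reflection bijection): C(36,19) = 8597496600.
Valid Dyck paths: 9075135300 - 8597496600.
(These counts are the Catalan numbers.)

Final answer: C_{18} = 477638700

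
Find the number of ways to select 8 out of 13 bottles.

C(13,8) = 13!/(8! x 5!).

Final answer: \binom{13}{8} = 1287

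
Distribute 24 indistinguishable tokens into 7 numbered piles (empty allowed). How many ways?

Stars and bars: C(n+k-1, k-1) = C(30,6).

Final answer: C(30,6) = 593775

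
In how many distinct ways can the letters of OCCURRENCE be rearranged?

Letters (C:3, E:2, N:1, O:1, R:2, U:1). Total letters: 10.
Permutations = 10!/(3! x 2! x 2!).

Final answer: 151200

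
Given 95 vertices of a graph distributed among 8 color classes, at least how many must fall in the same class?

By pigeonhole with 95 objects and 8 categories: ceiling(95/8).

Final answer: 12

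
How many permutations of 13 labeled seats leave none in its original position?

Use the recurrence D(n) = (n-1)(D(n-1) + D(n-2)) with D(0)=1, D(1)=0.
D(2) = 1 x (0 + 1) = 1
D(3) = 2 x (1 + 0) = 2
D(4) = 3 x (2 + 1) = 9
D(5) = 4 x (9 + 2) = 44
D(6) = 5 x (44 + 9) = 265
D(7) = 6 x (265 + 44) = 1854
D(8) = 7 x (1854 + 265) = 14833
D(9) = 8 x (14833 + 1854) = 133496
D(10) = 9 x (133496 + 14833) = 1334961
D(11) = 10 x (1334961 + 133496) = 14684570
D(12) = 11 x (14684570 + 1334961) = 176214841
D(13) = 12 x (D(12) + D(11)) = 12 x (176214841 + 14684570)

Final answer: D(13) = 2290792932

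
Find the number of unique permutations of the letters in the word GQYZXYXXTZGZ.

Letters (G:2, Q:1, T:1, X:3, Y:2, Z:3). Total letters: 12.
Permutations = 12!/(3! x 3! x 2! x 2!).

Final answer: 3326400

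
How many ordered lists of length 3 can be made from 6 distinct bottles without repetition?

P(6,3) = 6!/(6-3)! = 6!/3!.

Final answer: P(6,3) = 120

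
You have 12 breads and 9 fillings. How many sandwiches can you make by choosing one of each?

By the multiplication principle: 12 x 9.

Final answer: 108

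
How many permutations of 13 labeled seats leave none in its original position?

D(n) = (n-1)(D(n-1) + D(n-2)), D(0)=1, D(1)=0.
D(2) = 1 x (0 + 1) = 1
D(3) = 2 x (1 + 0) = 2
D(4) = 3 x (2 + 1) = 9
D(5) = 4 x (9 + 2) = 44
D(6) = 5 x (44 + 9) = 265
D(7) = 6 x (265 + 44) = 1854
D(8) = 7 x (1854 + 265) = 14833
D(9) = 8 x (14833 + 1854) = 133496
D(10) = 9 x (133496 + 14833) = 1334961
D(11) = 10 x (1334961 + 133496) = 14684570
D(12) = 11 x (14684570 + 1334961) = 176214841
D(13) = 12 x (D(12) + D(11)) = 12 x (176214841 + 14684570)

Final answer: D(13) = 2290792932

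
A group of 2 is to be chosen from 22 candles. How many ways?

C(22,2) = 22!/(2! x (22-2)!).

Final answer: C(22,2) = 231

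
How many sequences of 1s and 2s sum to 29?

Condition on the final move: it is a 1-step (f(n-1) ways to get there) or a 2-step (f(n-2) ways), so f(n) = f(n-1) + f(n-2), with f(1)=1, f(2)=2.
Iterating the recurrence: f(1)=1, f(2)=2, f(3)=3, f(4)=5, f(5)=8, f(6)=13, f(7)=21, f(8)=34, f(9)=55, f(10)=89, f(11)=144, f(12)=233, f(13)=377, f(14)=610, f(15)=987, f(16)=1597, f(17)=2584, f(18)=4181, f(19)=6765, f(20)=10946, f(21)=17711, f(22)=28657, f(23)=46368, f(24)=75025, f(25)=121393, f(26)=196418, f(27)=317811, f(28)=514229, f(29)=832040.

Final answer: 832040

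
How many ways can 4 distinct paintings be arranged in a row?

The number of ways to arrange 4 distinct objects is 4!.

Final answer: 4! = 24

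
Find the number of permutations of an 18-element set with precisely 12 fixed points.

Choose which 12 elements are fixed: C(18,12) = 18564.
Derange the remaining 6 using D(j) = (j-1)(D(j-1) + D(j-2)), D(0)=1, D(1)=0: D(2)=1, D(3)=2, D(4)=9, D(5)=44, D(6)=265.
Total: 18564 x 265.

Final answer: C(18,12) D(6) = 4919460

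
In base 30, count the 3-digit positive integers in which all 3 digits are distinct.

First digit: 29 (nonzero). Second: 29 (not first). Third: 28, etc.
Total: 29 x 29 x 28.

Final answer: 23548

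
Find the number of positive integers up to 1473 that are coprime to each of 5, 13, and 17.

|div by 5|=294, |div by 13|=113, |div by 17|=86.
|div by 5&13|=22, |div by 5&17|=17, |div by 13&17|=6, |div by all|=1.
By inclusion-exclusion, divisible by at least one: 294+113+86-22-17-6+1 = 449.
Not divisible by any: 1473 - 449.

Final answer: 1024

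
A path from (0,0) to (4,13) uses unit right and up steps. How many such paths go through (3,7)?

Paths (0,0)->(3,7): C(10,7) = 120.
Paths (3,7)->(4,13): C(7,6) = 7.
By multiplication principle: 120 x 7.

Final answer: 840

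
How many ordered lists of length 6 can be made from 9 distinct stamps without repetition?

P(9,6) = 9!/(9-6)! = 9!/3!.

Final answer: P(9,6) = 60480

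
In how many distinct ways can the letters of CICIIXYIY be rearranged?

Letters (C:2, I:4, X:1, Y:2). Total letters: 9.
Permutations = 9!/(4! x 2! x 2!).

Final answer: 3780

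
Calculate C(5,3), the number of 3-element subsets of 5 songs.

C(5,3) = 5!/(3! x (5-3)!).

Final answer: C(5,3) = 10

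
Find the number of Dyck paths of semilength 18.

Total monotonic paths to (18,18): C(36,18) = 9075135300.
Paths that cross above y=x (reflection bijection): C(36,19) = 8597496600.
Valid Dyck paths: 9075135300 - 8597496600.
(This is the Catalan number C_{18}.)

Final answer: C_{18} = 477638700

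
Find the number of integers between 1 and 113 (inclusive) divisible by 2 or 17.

Multiples of 2: 56. Multiples of 17: 6. Of both (lcm=34): 3.
By inclusion-exclusion: 56 + 6 - 3.

Final answer: 59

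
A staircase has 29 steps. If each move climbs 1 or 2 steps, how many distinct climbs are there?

Let f(n) count the ways. The last step is size 1 or 2, so f(n) = f(n-1) + f(n-2) with f(1)=1, f(2)=2.
Iterating the recurrence: f(1)=1, f(2)=2, f(3)=3, f(4)=5, f(5)=8, f(6)=13, f(7)=21, f(8)=34, f(9)=55, f(10)=89, f(11)=144, f(12)=233, f(13)=377, f(14)=610, f(15)=987, f(16)=1597, f(17)=2584, f(18)=4181, f(19)=6765, f(20)=10946, f(21)=17711, f(22)=28657, f(23)=46368, f(24)=75025, f(25)=121393, f(26)=196418, f(27)=317811, f(28)=514229, f(29)=832040.

Final answer: 832040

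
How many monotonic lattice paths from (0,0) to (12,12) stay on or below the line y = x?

Total monotonic paths to (12,12): C(24,12) = 2704156.
Reflecting each bad path at its first crossing gives a bijection with paths to (11,13): C(24,13) = 2496144.
Valid Dyck paths: 2704156 - 2496144.
(Check: C(24,12) - C(24,13) = C(24,12)/13, the Catalan number C_{12}.)

Final answer: C_{12} = 208012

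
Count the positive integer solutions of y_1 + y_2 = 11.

Substitute y'_i = y_i - 1 (so y'_i >= 0). Then sum y'_i = 11 - 2 = 9.
Stars and bars: C(9+2-1, 2-1) = C(10,1).

Final answer: C(10,1) = 10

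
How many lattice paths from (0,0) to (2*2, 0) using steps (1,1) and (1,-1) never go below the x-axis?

Total monotonic paths to (2,2): C(4,2) = 6.
Paths that cross above y=x (reflection bijection): C(4,3) = 4.
Valid Dyck paths: 6 - 4.
(Check: C(4,2) - C(4,3) = C(4,2)/3, the Catalan number C_{2}.)

Final answer: C_{2} = 2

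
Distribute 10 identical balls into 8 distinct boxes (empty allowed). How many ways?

Stars and bars: C(n+k-1, k-1) = C(17,7).

Final answer: C(17,7) = 19448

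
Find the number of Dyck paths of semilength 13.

Total monotonic paths to (13,13): C(26,13) = 10400600.
By the reflection principle, paths that go above the diagonal number C(26,14) = 9657700.
Valid Dyck paths: 10400600 - 9657700.
(Check: C(26,13) - C(26,14) = C(26,13)/14, the Catalan number C_{13}.)

Final answer: C_{13} = 742900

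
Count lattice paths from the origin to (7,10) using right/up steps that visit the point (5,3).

Paths (0,0)->(5,3): C(8,3) = 56.
Paths (5,3)->(7,10): C(9,7) = 36.
By multiplication principle: 56 x 36.

Final answer: 2016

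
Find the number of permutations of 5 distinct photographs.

The number of ways to arrange 5 distinct objects is 5!.

Final answer: 5! = 120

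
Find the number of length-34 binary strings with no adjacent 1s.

Let a(n) count valid strings. If the last bit is 0 the prefix is any valid string of length n-1; if it is 1 the string must end in 01 with a valid prefix of length n-2. So a(n) = a(n-1) + a(n-2), a(1)=2, a(2)=3.
Iterating the recurrence: a(1)=2, a(2)=3, a(3)=5, a(4)=8, a(5)=13, a(6)=21, a(7)=34, a(8)=55, a(9)=89, a(10)=144, a(11)=233, a(12)=377, a(13)=610, a(14)=987, a(15)=1597, a(16)=2584, a(17)=4181, a(18)=6765, a(19)=10946, a(20)=17711, a(21)=28657, a(22)=46368, a(23)=75025, a(24)=121393, a(25)=196418, a(26)=317811, a(27)=514229, a(28)=832040, a(29)=1346269, a(30)=2178309, a(31)=3524578, a(32)=5702887, a(33)=9227465, a(34)=14930352.

Final answer: 14930352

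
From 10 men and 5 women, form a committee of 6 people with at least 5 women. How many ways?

Sum over valid woman counts:
C(5,5)C(10,1).

Final answer: 10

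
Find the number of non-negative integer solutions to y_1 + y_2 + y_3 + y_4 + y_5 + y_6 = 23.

Stars and bars with 23 stars and 5 bars:
C(23+6-1, 6-1) = C(28,5).

Final answer: C(28,5) = 98280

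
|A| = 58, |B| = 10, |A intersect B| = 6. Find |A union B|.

|A union B| = |A| + |B| - |A intersect B| = 58 + 10 - 6.

Final answer: 62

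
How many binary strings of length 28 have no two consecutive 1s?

A valid string ends in 0 (append to any length-(n-1) valid string) or in 01 (append to any length-(n-2) valid string), so a(n) = a(n-1) + a(n-2) with a(1)=2, a(2)=3.
Computing successive values: a(1)=2, a(2)=3, a(3)=5, a(4)=8, a(5)=13, a(6)=21, a(7)=34, a(8)=55, a(9)=89, a(10)=144, a(11)=233, a(12)=377, a(13)=610, a(14)=987, a(15)=1597, a(16)=2584, a(17)=4181, a(18)=6765, a(19)=10946, a(20)=17711, a(21)=28657, a(22)=46368, a(23)=75025, a(24)=121393, a(25)=196418, a(26)=317811, a(27)=514229, a(28)=832040.

Final answer: 832040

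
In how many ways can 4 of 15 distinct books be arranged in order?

P(15,4) = 15!/(15-4)! = 15!/11!.

Final answer: P(15,4) = 32760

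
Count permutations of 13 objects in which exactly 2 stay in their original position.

Choose which 2 elements are fixed: C(13,2) = 78.
Derange the remaining 11 using D(j) = (j-1)(D(j-1) + D(j-2)), D(0)=1, D(1)=0: D(2)=1, D(3)=2, D(4)=9, D(5)=44, D(6)=265, D(7)=1854, D(8)=14833, D(9)=133496, D(10)=1334961, D(11)=14684570.
Total: 78 x 14684570.

Final answer: C(13,2) D(11) = 1145396460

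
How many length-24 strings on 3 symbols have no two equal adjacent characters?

Let g(n) count such strings. g(1) = 3, and each valid string of length n-1 extends in 2 ways (any symbol but the last), so g(n) = 2 g(n-1).
Total: g(24) = 3 x 2^23.

Final answer: 3 x 2^{23} = 25165824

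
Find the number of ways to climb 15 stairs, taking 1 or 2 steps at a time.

Let f(n) count the ways. The last step is size 1 or 2, so f(n) = f(n-1) + f(n-2) with f(1)=1, f(2)=2.
Computing successive values: f(1)=1, f(2)=2, f(3)=3, f(4)=5, f(5)=8, f(6)=13, f(7)=21, f(8)=34, f(9)=55, f(10)=89, f(11)=144, f(12)=233, f(13)=377, f(14)=610, f(15)=987.

Final answer: 987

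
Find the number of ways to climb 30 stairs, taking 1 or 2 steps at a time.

Condition on the final move: it is a 1-step (f(n-1) ways to get there) or a 2-step (f(n-2) ways), so f(n) = f(n-1) + f(n-2), with f(1)=1, f(2)=2.
Iterating the recurrence: f(1)=1, f(2)=2, f(3)=3, f(4)=5, f(5)=8, f(6)=13, f(7)=21, f(8)=34, f(9)=55, f(10)=89, f(11)=144, f(12)=233, f(13)=377, f(14)=610, f(15)=987, f(16)=1597, f(17)=2584, f(18)=4181, f(19)=6765, f(20)=10946, f(21)=17711, f(22)=28657, f(23)=46368, f(24)=75025, f(25)=121393, f(26)=196418, f(27)=317811, f(28)=514229, f(29)=832040, f(30)=1346269.

Final answer: 1346269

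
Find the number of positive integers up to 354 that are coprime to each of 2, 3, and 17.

|div by 2|=177, |div by 3|=118, |div by 17|=20.
|div by 2&3|=59, |div by 2&17|=10, |div by 3&17|=6, |div by all|=3.
By inclusion-exclusion, divisible by at least one: 177+118+20-59-10-6+3 = 243.
Not divisible by any: 354 - 243.

Final answer: 111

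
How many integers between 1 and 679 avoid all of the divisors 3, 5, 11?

|div by 3|=226, |div by 5|=135, |div by 11|=61.
|div by 3&5|=45, |div by 3&11|=20, |div by 5&11|=12, |div by all|=4.
By inclusion-exclusion, divisible by at least one: 226+135+61-45-20-12+4 = 349.
Not divisible by any: 679 - 349.

Final answer: 330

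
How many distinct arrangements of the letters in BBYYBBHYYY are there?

Letters (B:4, H:1, Y:5). Total letters: 10.
Permutations = 10!/(5! x 4!).

Final answer: 1260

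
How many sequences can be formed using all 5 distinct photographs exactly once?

The number of ways to arrange 5 distinct objects is 5!.

Final answer: 5! = 120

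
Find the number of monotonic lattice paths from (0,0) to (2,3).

Each path has 2 right steps and 3 up steps in some order (5 steps total).
Choose which 3 of the 5 steps are up: C(5,3).

Final answer: C(5,3) = 10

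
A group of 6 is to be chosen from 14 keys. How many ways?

C(14,6) = 14!/(6! x 8!).

Final answer: \binom{14}{6} = 3003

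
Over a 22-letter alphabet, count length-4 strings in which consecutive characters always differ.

Let g(n) count such strings. g(1) = 22, and each valid string of length n-1 extends in 21 ways (any symbol but the last), so g(n) = 21 g(n-1).
Total: g(4) = 22 x 21^3.

Final answer: 22 x 21^{3} = 203742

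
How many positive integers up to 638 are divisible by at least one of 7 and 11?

Multiples of 7: 91. Multiples of 11: 58. Of both (lcm=77): 8.
By inclusion-exclusion: 91 + 58 - 8.

Final answer: 141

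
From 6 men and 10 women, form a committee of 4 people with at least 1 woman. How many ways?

Sum over valid woman counts:
C(10,1)C(6,3) = 200
C(10,2)C(6,2) = 675
C(10,3)C(6,1) = 720
C(10,4)C(6,0) = 210
Total: 200 + 675 + 720 + 210.

Final answer: 1805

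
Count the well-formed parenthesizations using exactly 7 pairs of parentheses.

The structures are counted by the Catalan number C_n. Here n = 7 (pairs).
C_n = C(2n,n)/(n+1), so C_{7} = C(14,7)/8 = 3432/8.

Final answer: C_{7} = 429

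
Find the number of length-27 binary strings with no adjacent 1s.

A valid string ends in 0 (append to any length-(n-1) valid string) or in 01 (append to any length-(n-2) valid string), so a(n) = a(n-1) + a(n-2) with a(1)=2, a(2)=3.
Iterating the recurrence: a(1)=2, a(2)=3, a(3)=5, a(4)=8, a(5)=13, a(6)=21, a(7)=34, a(8)=55, a(9)=89, a(10)=144, a(11)=233, a(12)=377, a(13)=610, a(14)=987, a(15)=1597, a(16)=2584, a(17)=4181, a(18)=6765, a(19)=10946, a(20)=17711, a(21)=28657, a(22)=46368, a(23)=75025, a(24)=121393, a(25)=196418, a(26)=317811, a(27)=514229.

Final answer: 514229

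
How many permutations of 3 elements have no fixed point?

D(n) = (n-1)(D(n-1) + D(n-2)), D(0)=1, D(1)=0.
Building up: D(2)=1.
D(3) = 2 x (D(2) + D(1)) = 2 x (1 + 0).

Final answer: D(3) = 2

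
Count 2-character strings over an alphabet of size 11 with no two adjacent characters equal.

First character: 11 choices. Each subsequent: 10 choices (must differ from the previous one).
Total: 11 x 10^1.

Final answer: 11 x 10^{1} = 110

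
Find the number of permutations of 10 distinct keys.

The number of ways to arrange 10 distinct objects is 10!.

Final answer: 10! = 3628800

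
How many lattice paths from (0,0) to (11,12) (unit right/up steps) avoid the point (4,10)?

Total paths to (11,12): C(23,12) = 1352078.
Paths through (4,10): C(14,10) x C(9,2) = 36036.
Avoiding (4,10): 1352078 - 36036.

Final answer: 1316042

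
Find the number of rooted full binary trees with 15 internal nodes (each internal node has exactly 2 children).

This is counted by the nth Catalan number C_n. Here n = 15.
Using C_0 = 1 and C_(k+1) = C_k x 2(2k+1)/(k+2), build up term by term: C_1=1, C_2=2, C_3=5, C_4=14, C_5=42, C_6=132, C_7=429, C_8=1430, C_9=4862, C_10=16796, C_11=58786, C_12=208012, C_13=742900, C_14=2674440, C_15=9694845.

Final answer: C_{15} = 9694845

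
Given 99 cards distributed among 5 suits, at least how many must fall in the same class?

By pigeonhole with 99 objects and 5 categories: ceiling(99/5).

Final answer: 20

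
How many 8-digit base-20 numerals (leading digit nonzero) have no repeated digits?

First digit: 19 (nonzero). Second: 19 (not first). Third: 18, etc.
Total: 19 x 19 x 18 x 17 x 16 x 15 x 14 x 13.

Final answer: 4825154880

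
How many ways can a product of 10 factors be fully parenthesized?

This is a standard Catalan-number count: the answer is C_n. Here n = 10 - 1 = 9.
C_n = (2n)!/(n!(n+1)!), so C_{9} = 18!/(9! x 10!) = C(18,9)/10 = 48620/10.

Final answer: C_{9} = 4862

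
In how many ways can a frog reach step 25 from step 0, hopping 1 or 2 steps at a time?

Condition on the final move: it is a 1-step (f(n-1) ways to get there) or a 2-step (f(n-2) ways), so f(n) = f(n-1) + f(n-2), with f(1)=1, f(2)=2.
Building up term by term: f(1)=1, f(2)=2, f(3)=3, f(4)=5, f(5)=8, f(6)=13, f(7)=21, f(8)=34, f(9)=55, f(10)=89, f(11)=144, f(12)=233, f(13)=377, f(14)=610, f(15)=987, f(16)=1597, f(17)=2584, f(18)=4181, f(19)=6765, f(20)=10946, f(21)=17711, f(22)=28657, f(23)=46368, f(24)=75025, f(25)=121393.

Final answer: 121393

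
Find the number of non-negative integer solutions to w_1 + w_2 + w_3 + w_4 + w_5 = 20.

Stars and bars with 20 stars and 4 bars:
C(20+5-1, 5-1) = C(24,4).

Final answer: C(24,4) = 10626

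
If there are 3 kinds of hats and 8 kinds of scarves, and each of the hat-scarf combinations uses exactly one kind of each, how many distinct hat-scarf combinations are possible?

By the multiplication principle: 3 x 8.

Final answer: 24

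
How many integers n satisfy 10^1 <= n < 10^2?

First digit: 9 choices (1-9). Each of the remaining 1 digit: 10 choices.
Total: 9 x 10^1.

Final answer: 90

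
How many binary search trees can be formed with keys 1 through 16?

The structures are counted by the Catalan number C_n. Here n = 16.
C_n = C(2n,n) - C(2n,n+1), so C_{16} = C(32,16) - C(32,17) = 601080390 - 565722720.

Final answer: C_{16} = 35357670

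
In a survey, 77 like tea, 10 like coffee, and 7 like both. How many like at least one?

|A union B| = |A| + |B| - |A intersect B| = 77 + 10 - 7.

Final answer: 80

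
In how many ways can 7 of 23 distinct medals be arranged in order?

P(23,7) = 23!/(23-7)! = 23!/16!.

Final answer: P(23,7) = 1235591280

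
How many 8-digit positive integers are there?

First digit: 9 choices (1-9). Each of the remaining 7 digits: 10 choices.
Total: 9 x 10^7.

Final answer: 90000000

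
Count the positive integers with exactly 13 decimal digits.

First digit: 9 choices (1-9). Each of the remaining 12 digits: 10 choices.
Total: 9 x 10^12.

Final answer: 9000000000000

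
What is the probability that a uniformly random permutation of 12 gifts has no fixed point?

Use the recurrence D(n) = (n-1)(D(n-1) + D(n-2)) with D(0)=1, D(1)=0.
Building up: D(2)=1, D(3)=2, D(4)=9, D(5)=44, D(6)=265, D(7)=1854, D(8)=14833, D(9)=133496, D(10)=1334961, D(11)=14684570, D(12)=176214841.
Total arrangements: 12! = 479001600.
Probability = D(12)/12! = 16019531/43545600.

Final answer: D(12)/12! = 176214841/479001600 = 0.367879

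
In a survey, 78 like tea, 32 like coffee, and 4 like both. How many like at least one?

|A union B| = |A| + |B| - |A intersect B| = 78 + 32 - 4.

Final answer: 106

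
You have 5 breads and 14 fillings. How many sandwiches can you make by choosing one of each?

By the multiplication principle: 5 x 14.

Final answer: 70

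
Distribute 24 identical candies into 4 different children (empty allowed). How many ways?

Stars and bars: C(n+k-1, k-1) = C(27,3).

Final answer: C(27,3) = 2925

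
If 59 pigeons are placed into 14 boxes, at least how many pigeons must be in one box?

By the pigeonhole principle: ceiling(59/14).

Final answer: 5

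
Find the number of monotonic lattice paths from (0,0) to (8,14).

Each path has 8 right steps and 14 up steps in some order (22 steps total).
Choose which 14 of the 22 steps are up: C(22,14).

Final answer: C(22,14) = 319770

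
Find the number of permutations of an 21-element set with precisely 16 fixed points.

Choose which 16 elements are fixed: C(21,16) = 20349.
Derange the remaining 5 using D(j) = (j-1)(D(j-1) + D(j-2)), D(0)=1, D(1)=0: D(2)=1, D(3)=2, D(4)=9, D(5)=44.
Total: 20349 x 44.

Final answer: C(21,16) D(5) = 895356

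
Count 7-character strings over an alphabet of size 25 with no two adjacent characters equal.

First character: 25 choices. Each subsequent: 24 choices (must differ from the previous one).
Total: 25 x 24^6.

Final answer: 25 x 24^{6} = 4777574400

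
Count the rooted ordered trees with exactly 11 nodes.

This is counted by the nth Catalan number C_n. Here n = 11 - 1 = 10.
C_n = C(2n,n)/(n+1), so C_{10} = C(20,10)/11 = 184756/11.

Final answer: C_{10} = 16796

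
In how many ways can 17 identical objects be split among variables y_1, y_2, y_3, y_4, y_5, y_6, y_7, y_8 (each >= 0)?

Stars and bars with 17 stars and 7 bars:
C(17+8-1, 8-1) = C(24,7).

Final answer: C(24,7) = 346104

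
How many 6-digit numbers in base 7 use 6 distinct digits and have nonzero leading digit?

The leading digit has 6 choices (anything but zero); the next has 6 (anything but the first), then 5, and so on, one fewer each time.
Total: 6 x 6 x 5 x 4 x 3 x 2.

Final answer: 4320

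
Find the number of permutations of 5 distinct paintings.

The number of ways to arrange 5 distinct objects is 5!.

Final answer: 5! = 120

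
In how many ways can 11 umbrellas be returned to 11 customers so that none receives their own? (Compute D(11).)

D(n) = (n-1)(D(n-1) + D(n-2)), D(0)=1, D(1)=0.
D(2) = 1 x (0 + 1) = 1
D(3) = 2 x (1 + 0) = 2
D(4) = 3 x (2 + 1) = 9
D(5) = 4 x (9 + 2) = 44
D(6) = 5 x (44 + 9) = 265
D(7) = 6 x (265 + 44) = 1854
D(8) = 7 x (1854 + 265) = 14833
D(9) = 8 x (14833 + 1854) = 133496
D(10) = 9 x (133496 + 14833) = 1334961
D(11) = 10 x (D(10) + D(9)) = 10 x (1334961 + 133496)

Final answer: D(11) = 14684570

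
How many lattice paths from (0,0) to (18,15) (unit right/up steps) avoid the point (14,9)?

Total paths to (18,15): C(33,15) = 1037158320.
Paths through (14,9): C(23,9) x C(10,6) = 171609900.
Avoiding (14,9): 1037158320 - 171609900.

Final answer: 865548420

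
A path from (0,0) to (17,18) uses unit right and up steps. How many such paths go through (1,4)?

Paths (0,0)->(1,4): C(5,4) = 5.
Paths (1,4)->(17,18): C(30,14) = 145422675.
By multiplication principle: 5 x 145422675.

Final answer: 727113375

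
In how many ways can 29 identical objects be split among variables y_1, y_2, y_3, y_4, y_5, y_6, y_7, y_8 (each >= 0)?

Stars and bars with 29 stars and 7 bars:
C(29+8-1, 8-1) = C(36,7).

Final answer: C(36,7) = 8347680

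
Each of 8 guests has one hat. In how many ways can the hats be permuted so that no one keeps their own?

Use the recurrence D(n) = (n-1)(D(n-1) + D(n-2)) with D(0)=1, D(1)=0.
D(2) = 1 x (0 + 1) = 1
D(3) = 2 x (1 + 0) = 2
D(4) = 3 x (2 + 1) = 9
D(5) = 4 x (9 + 2) = 44
D(6) = 5 x (44 + 9) = 265
D(7) = 6 x (265 + 44) = 1854
D(8) = 7 x (D(7) + D(6)) = 7 x (1854 + 265)

Final answer: D(8) = 14833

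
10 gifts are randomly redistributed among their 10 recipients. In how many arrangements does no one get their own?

Derangements satisfy D(n) = (n-1)(D(n-1) + D(n-2)), starting from D(0)=1, D(1)=0.
D(2) = 1 x (0 + 1) = 1
D(3) = 2 x (1 + 0) = 2
D(4) = 3 x (2 + 1) = 9
D(5) = 4 x (9 + 2) = 44
D(6) = 5 x (44 + 9) = 265
D(7) = 6 x (265 + 44) = 1854
D(8) = 7 x (1854 + 265) = 14833
D(9) = 8 x (14833 + 1854) = 133496
D(10) = 9 x (D(9) + D(8)) = 9 x (133496 + 14833)

Final answer: D(10) = 1334961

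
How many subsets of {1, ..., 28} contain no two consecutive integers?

Let a(n) count such subsets of {1, ..., n}. Either n is excluded (a(n-1) ways) or n is included, forcing n-1 out (a(n-2) ways), so a(n) = a(n-1) + a(n-2) with a(1)=2, a(2)=3.
Computing successive values: a(1)=2, a(2)=3, a(3)=5, a(4)=8, a(5)=13, a(6)=21, a(7)=34, a(8)=55, a(9)=89, a(10)=144, a(11)=233, a(12)=377, a(13)=610, a(14)=987, a(15)=1597, a(16)=2584, a(17)=4181, a(18)=6765, a(19)=10946, a(20)=17711, a(21)=28657, a(22)=46368, a(23)=75025, a(24)=121393, a(25)=196418, a(26)=317811, a(27)=514229, a(28)=832040.

Final answer: 832040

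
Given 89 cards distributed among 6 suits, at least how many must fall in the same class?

By pigeonhole with 89 objects and 6 categories: ceiling(89/6).

Final answer: 15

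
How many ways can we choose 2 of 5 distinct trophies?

C(5,2) = 5!/(2! x (5-2)!).

Final answer: C(5,2) = 10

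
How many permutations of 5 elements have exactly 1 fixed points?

Choose which 1 elements are fixed: C(5,1) = 5.
Derange the remaining 4 using D(j) = (j-1)(D(j-1) + D(j-2)), D(0)=1, D(1)=0: D(2)=1, D(3)=2, D(4)=9.
Total: 5 x 9.

Final answer: C(5,1) D(4) = 45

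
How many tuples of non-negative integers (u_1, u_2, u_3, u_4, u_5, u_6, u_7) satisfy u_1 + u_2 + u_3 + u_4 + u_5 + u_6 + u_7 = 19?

Stars and bars with 19 stars and 6 bars:
C(19+7-1, 7-1) = C(25,6).

Final answer: C(25,6) = 177100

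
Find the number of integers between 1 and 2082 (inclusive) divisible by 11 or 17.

Multiples of 11: 189. Multiples of 17: 122. Of both (lcm=187): 11.
By inclusion-exclusion: 189 + 122 - 11.

Final answer: 300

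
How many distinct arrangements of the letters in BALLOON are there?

Letters (A:1, B:1, L:2, N:1, O:2). Total letters: 7.
Permutations = 7!/(2! x 2!).

Final answer: 1260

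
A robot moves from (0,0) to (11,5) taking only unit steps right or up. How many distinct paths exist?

Each path has 11 right steps and 5 up steps in some order (16 steps total).
Choose which 5 of the 16 steps are up: C(16,5).

Final answer: C(16,5) = 4368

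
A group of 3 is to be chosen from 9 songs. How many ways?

C(9,3) = 9!/(3! x 6!).

Final answer: \binom{9}{3} = 84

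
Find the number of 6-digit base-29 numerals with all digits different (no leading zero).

First digit: 28 (nonzero). Second: 28 (not first). Third: 27, etc.
Total: 28 x 28 x 27 x 26 x 25 x 24.

Final answer: 330220800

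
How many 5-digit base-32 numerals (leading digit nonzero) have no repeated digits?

The leading digit has 31 choices (anything but zero); the next has 31 (anything but the first), then 30, and so on, one fewer each time.
Total: 31 x 31 x 30 x 29 x 28.

Final answer: 23409960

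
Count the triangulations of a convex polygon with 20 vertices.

The structures are counted by the Catalan number C_n. Here n = 20 - 2 = 18.
C_n = C(2n,n) - C(2n,n+1), so C_{18} = C(36,18) - C(36,19) = 9075135300 - 8597496600.

Final answer: C_{18} = 477638700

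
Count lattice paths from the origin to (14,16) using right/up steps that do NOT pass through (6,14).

Total paths to (14,16): C(30,16) = 145422675.
Paths through (6,14): C(20,14) x C(10,2) = 1744200.
Avoiding (6,14): 145422675 - 1744200.

Final answer: 143678475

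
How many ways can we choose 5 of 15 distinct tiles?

C(15,5) = 15!/(5! x 10!).

Final answer: \binom{15}{5} = 3003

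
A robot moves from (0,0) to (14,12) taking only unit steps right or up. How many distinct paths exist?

Each path has 14 right steps and 12 up steps in some order (26 steps total).
Choose which 12 of the 26 steps are up: C(26,12).

Final answer: C(26,12) = 9657700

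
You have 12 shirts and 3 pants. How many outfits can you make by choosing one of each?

By the multiplication principle: 12 x 3.

Final answer: 36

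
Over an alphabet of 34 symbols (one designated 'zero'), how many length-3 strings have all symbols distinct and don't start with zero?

First digit: 33 (nonzero). Second: 33 (not first). Third: 32, etc.
Total: 33 x 33 x 32.

Final answer: 34848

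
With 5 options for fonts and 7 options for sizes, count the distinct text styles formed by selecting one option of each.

By the multiplication principle: 5 x 7.

Final answer: 35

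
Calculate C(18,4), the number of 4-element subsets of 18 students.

C(18,4) = 18!/(4! x (18-4)!).

Final answer: C(18,4) = 3060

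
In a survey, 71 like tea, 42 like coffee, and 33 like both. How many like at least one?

|A union B| = |A| + |B| - |A intersect B| = 71 + 42 - 33.

Final answer: 80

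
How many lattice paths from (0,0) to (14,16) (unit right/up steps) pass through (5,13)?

Paths (0,0)->(5,13): C(18,13) = 8568.
Paths (5,13)->(14,16): C(12,3) = 220.
By multiplication principle: 8568 x 220.

Final answer: 1884960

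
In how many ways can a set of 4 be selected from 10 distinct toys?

C(10,4) = 10!/(4! x (10-4)!).

Final answer: C(10,4) = 210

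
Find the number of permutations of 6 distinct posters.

The number of ways to arrange 6 distinct objects is 6!.

Final answer: 6! = 720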